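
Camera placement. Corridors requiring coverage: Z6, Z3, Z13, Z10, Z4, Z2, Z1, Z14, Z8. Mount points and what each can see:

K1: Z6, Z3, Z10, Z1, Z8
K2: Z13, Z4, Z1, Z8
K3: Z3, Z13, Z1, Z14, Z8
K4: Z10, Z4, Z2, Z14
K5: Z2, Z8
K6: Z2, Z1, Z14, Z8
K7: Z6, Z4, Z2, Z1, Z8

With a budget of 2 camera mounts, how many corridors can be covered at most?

8

Choosing K1, K4 covers {Z6, Z3, Z10, Z4, Z2, Z1, Z14, Z8} — 8 corridors.
No choice of 2 camera mounts does better; here Z13 is left uncovered.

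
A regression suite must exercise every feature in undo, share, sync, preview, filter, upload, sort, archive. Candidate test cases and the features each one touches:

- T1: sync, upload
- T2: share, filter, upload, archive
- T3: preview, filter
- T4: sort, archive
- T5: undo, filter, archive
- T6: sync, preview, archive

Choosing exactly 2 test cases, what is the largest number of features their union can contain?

Choosing T2, T6 covers {share, sync, preview, filter, upload, archive} — 6 features.
No choice of 2 test cases does better; here undo, sort are left uncovered.

6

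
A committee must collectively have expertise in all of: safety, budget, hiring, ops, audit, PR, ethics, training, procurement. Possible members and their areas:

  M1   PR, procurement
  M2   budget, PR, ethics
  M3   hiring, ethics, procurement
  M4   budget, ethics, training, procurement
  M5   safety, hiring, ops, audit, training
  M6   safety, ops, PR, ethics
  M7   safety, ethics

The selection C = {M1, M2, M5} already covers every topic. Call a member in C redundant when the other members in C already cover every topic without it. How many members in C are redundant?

Drop M1: procurement uncovered — not redundant.
Drop M2: budget, ethics uncovered — not redundant.
Drop M5: safety, hiring, ops, audit, … uncovered — not redundant.
None of the members in C is redundant.

0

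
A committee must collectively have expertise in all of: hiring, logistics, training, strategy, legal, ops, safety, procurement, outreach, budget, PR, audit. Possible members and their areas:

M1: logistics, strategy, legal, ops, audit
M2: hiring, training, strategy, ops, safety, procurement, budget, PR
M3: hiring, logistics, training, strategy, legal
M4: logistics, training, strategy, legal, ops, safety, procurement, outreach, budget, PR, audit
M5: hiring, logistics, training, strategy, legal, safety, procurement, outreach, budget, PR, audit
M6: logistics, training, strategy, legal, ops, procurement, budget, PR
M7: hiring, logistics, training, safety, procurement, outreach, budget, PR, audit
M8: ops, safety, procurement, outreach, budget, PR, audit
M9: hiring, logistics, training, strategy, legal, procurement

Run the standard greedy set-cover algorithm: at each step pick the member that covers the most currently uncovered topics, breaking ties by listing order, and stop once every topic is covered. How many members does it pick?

Pick 1: M4 covers 11 new topics (logistics, training, strategy, legal, ops, safety, procurement, outreach, budget, PR, audit).
Pick 2: M2 covers 1 new topics (hiring).
Greedy uses 2 members.

2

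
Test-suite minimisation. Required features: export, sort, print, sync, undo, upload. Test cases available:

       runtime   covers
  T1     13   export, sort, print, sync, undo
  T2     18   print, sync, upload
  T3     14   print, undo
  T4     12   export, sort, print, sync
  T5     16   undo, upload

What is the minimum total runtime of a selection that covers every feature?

28

T4, T5 cover every feature at runtime 12 + 16 = 28.
Any cover uses at least 2 test cases; among all covering selections none totals below 28.
Greedy by coverage-per-runtime would pick T1, T5 for 29 — worse than the optimum 28.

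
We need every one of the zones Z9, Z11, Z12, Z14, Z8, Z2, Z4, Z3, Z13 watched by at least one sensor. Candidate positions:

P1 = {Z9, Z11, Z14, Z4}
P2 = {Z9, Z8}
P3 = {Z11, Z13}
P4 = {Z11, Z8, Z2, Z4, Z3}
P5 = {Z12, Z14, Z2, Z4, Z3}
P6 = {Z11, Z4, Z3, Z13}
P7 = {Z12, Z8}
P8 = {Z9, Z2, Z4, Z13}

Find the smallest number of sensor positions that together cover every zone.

3

P2, P3, P5 together cover {Z9, Z11, Z12, Z14, Z8, Z2, Z4, Z3, Z13} — every zone.
No 2 of the 8 sensor positions cover everything (all 28 pairs fall short), so 3 is minimum.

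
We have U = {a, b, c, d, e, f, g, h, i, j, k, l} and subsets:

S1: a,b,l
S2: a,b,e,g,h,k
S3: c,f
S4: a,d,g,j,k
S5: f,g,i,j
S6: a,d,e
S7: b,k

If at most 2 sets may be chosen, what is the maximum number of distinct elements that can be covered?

Choosing S2, S5 covers {a, b, e, f, g, h, i, j, k} — 9 elements.
No choice of 2 sets does better; here c, d, l are left uncovered.

9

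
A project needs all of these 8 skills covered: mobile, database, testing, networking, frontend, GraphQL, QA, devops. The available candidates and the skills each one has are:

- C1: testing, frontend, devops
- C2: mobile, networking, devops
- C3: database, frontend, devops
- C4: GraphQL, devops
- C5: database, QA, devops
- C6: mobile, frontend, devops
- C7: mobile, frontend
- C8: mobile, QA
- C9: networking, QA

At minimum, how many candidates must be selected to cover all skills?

4

C1, C2, C4, C5 together cover {mobile, database, testing, networking, frontend, GraphQL, QA, devops} — every skill.
No 3 of the 9 candidates cover everything (all 84 triples fall short), so 4 is minimum.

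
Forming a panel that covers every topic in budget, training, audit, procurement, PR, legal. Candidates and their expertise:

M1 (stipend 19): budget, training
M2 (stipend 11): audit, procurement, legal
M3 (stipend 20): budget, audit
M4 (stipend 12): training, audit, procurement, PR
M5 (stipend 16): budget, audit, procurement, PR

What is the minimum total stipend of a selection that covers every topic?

M2, M4, M5 cover every topic at stipend 11 + 12 + 16 = 39.
Any cover uses at least 3 members; among all covering selections none totals below 39.

39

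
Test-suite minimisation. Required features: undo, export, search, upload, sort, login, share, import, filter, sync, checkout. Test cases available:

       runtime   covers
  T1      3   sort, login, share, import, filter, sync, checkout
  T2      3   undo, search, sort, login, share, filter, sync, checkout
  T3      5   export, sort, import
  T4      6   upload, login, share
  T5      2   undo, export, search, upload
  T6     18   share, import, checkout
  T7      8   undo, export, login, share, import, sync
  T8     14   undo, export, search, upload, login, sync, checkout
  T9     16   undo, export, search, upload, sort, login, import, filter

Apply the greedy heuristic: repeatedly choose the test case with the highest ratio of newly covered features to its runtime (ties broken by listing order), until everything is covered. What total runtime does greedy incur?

8

Pick 1: T2 adds 8 new (undo, search, sort, login, share, filter, sync, checkout) at runtime 3 (ratio 8/3).
Pick 2: T5 adds 2 new (export, upload) at runtime 2 (ratio 2/2).
Pick 3: T1 adds 1 new (import) at runtime 3 (ratio 1/3).
Greedy total runtime: 3 + 2 + 3 = 8. (The true optimum is 5, so greedy overshoots here.)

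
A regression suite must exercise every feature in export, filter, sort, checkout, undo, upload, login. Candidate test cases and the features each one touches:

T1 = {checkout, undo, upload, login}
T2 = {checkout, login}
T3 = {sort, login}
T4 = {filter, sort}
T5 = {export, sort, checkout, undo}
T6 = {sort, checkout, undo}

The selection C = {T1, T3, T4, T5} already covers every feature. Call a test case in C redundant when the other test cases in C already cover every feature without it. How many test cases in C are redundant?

1

Drop T1: upload uncovered — not redundant.
Drop T3: the rest still cover every feature — redundant.
Drop T4: filter uncovered — not redundant.
Drop T5: export uncovered — not redundant.
1 redundant: T3.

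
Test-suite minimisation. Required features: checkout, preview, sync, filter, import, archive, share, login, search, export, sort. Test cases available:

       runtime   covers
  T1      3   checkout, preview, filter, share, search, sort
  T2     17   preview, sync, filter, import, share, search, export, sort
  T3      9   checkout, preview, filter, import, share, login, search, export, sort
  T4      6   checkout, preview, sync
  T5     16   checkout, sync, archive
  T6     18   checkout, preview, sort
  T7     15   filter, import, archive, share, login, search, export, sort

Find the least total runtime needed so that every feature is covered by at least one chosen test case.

21

T4, T7 cover every feature at runtime 6 + 15 = 21.
Any cover uses at least 2 test cases; among all covering selections none totals below 21.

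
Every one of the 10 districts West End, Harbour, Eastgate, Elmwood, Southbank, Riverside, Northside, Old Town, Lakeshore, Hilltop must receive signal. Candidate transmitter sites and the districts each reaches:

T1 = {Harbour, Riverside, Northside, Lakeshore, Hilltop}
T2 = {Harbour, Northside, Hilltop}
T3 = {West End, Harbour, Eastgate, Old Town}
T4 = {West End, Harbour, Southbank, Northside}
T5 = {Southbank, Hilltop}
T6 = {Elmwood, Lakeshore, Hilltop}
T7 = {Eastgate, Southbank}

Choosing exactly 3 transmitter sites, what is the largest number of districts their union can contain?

9

Choosing T1, T3, T4 covers {West End, Harbour, Eastgate, Southbank, Riverside, Northside, Old Town, Lakeshore, Hilltop} — 9 districts.
No choice of 3 transmitter sites does better; here Elmwood is left uncovered.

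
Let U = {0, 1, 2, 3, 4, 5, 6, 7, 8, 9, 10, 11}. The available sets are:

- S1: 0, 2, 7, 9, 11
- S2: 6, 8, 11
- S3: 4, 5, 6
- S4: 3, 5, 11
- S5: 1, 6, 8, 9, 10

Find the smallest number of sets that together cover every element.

4

S1, S3, S4, S5 together cover {0, 1, 2, 3, 4, 5, 6, 7, 8, 9, 10, 11} — every element.
No 3 of the 5 sets cover everything (all 10 triples fall short), so 4 is minimum.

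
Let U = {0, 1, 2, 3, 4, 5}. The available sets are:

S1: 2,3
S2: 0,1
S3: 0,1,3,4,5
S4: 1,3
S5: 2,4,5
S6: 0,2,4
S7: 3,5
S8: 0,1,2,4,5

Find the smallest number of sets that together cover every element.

S1, S3 together cover {0, 1, 2, 3, 4, 5} — every element.
No single set contains all 6 elements, so 2 is optimal.

2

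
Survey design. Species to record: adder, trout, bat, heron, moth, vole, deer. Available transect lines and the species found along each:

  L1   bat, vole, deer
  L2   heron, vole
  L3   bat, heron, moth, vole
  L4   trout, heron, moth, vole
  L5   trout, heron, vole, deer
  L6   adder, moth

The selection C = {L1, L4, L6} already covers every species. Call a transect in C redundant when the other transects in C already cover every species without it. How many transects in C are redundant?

Drop L1: bat, deer uncovered — not redundant.
Drop L4: trout, heron uncovered — not redundant.
Drop L6: adder uncovered — not redundant.
None of the transects in C is redundant.

0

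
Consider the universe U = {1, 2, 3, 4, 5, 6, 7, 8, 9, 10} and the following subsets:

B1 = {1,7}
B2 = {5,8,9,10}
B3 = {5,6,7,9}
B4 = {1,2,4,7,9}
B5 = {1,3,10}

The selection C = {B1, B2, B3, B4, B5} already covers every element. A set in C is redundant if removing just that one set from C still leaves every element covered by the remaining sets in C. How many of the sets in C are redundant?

Drop B1: the rest still cover every element — redundant.
Drop B2: 8 uncovered — not redundant.
Drop B3: 6 uncovered — not redundant.
Drop B4: 2, 4 uncovered — not redundant.
Drop B5: 3 uncovered — not redundant.
1 redundant: B1.

1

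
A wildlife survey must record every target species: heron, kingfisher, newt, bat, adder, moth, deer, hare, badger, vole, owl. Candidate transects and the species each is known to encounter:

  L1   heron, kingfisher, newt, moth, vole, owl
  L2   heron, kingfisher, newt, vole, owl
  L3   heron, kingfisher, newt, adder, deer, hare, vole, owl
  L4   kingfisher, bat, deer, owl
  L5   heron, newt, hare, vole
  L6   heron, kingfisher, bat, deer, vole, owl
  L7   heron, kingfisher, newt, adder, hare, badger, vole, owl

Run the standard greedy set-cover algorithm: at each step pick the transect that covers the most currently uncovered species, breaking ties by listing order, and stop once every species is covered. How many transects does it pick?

Pick 1: L3 covers 8 new species (heron, kingfisher, newt, adder, deer, hare, vole, owl).
Pick 2: L1 covers 1 new species (moth).
Pick 3: L4 covers 1 new species (bat).
Pick 4: L7 covers 1 new species (badger).
Greedy uses 4 transects. (The true minimum is 3.)

4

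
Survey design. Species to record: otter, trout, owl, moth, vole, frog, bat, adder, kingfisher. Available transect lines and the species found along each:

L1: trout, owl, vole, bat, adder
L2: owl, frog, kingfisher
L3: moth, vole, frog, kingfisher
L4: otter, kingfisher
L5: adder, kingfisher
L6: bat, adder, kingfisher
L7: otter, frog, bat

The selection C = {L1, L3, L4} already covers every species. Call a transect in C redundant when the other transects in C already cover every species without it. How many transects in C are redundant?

Drop L1: trout, owl, bat, adder uncovered — not redundant.
Drop L3: moth, frog uncovered — not redundant.
Drop L4: otter uncovered — not redundant.
None of the transects in C is redundant.

0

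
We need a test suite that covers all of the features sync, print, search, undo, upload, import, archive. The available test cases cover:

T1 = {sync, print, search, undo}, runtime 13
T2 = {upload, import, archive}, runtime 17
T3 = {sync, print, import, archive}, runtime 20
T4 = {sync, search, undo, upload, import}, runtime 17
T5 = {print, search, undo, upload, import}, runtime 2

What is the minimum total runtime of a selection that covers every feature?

T3, T5 cover every feature at runtime 20 + 2 = 22.
Any cover uses at least 2 test cases; among all covering selections none totals below 22.

22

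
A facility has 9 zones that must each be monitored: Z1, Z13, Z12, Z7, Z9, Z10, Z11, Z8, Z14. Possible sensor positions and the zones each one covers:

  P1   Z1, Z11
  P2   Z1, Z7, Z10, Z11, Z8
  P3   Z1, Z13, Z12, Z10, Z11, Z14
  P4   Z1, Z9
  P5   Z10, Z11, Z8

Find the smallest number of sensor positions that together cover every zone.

3

P2, P3, P4 together cover {Z1, Z13, Z12, Z7, Z9, Z10, Z11, Z8, Z14} — every zone.
No 2 of the 5 sensor positions cover everything (all 10 pairs fall short), so 3 is minimum.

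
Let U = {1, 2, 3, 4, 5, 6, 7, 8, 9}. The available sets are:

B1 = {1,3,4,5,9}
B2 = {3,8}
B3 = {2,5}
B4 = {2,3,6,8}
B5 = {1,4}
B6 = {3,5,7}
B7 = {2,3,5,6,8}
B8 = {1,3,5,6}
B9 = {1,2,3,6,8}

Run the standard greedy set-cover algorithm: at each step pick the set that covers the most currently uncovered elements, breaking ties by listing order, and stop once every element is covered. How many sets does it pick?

3

Pick 1: B1 covers 5 new elements (1, 3, 4, 5, 9).
Pick 2: B4 covers 3 new elements (2, 6, 8).
Pick 3: B6 covers 1 new elements (7).
Greedy uses 3 sets.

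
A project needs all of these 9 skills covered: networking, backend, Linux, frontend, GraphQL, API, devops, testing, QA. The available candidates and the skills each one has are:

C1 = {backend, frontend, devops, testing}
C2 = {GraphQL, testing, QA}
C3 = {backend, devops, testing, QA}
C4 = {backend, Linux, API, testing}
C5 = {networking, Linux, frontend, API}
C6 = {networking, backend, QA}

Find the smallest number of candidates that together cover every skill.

C1, C2, C5 together cover {networking, backend, Linux, frontend, GraphQL, API, devops, testing, QA} — every skill.
No 2 of the 6 candidates cover everything (all 15 pairs fall short), so 3 is minimum.

3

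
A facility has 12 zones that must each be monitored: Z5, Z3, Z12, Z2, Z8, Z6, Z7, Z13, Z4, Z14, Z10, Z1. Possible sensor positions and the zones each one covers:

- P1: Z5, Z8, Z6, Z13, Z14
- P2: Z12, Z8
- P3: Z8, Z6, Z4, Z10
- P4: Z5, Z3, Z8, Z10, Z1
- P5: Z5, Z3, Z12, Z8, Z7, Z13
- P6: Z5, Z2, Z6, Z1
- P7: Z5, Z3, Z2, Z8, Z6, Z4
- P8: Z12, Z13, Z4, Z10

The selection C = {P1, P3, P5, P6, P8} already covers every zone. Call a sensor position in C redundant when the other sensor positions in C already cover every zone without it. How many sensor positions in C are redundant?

Drop P1: Z14 uncovered — not redundant.
Drop P3: the rest still cover every zone — redundant.
Drop P5: Z3, Z7 uncovered — not redundant.
Drop P6: Z2, Z1 uncovered — not redundant.
Drop P8: the rest still cover every zone — redundant.
2 redundant: P3, P8.

2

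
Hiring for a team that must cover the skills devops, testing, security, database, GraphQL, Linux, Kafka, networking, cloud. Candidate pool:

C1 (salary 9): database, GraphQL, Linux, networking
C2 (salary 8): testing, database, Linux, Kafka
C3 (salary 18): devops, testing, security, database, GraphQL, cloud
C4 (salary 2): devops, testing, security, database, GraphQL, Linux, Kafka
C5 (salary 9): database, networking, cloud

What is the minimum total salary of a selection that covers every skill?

11

C4, C5 cover every skill at salary 2 + 9 = 11.
Any cover uses at least 2 candidates; among all covering selections none totals below 11.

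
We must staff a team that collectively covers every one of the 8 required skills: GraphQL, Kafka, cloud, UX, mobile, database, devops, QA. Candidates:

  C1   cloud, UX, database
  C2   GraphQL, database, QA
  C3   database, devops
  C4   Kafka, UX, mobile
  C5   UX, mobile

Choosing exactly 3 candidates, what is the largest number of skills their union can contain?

Choosing C1, C2, C4 covers {GraphQL, Kafka, cloud, UX, mobile, database, QA} — 7 skills.
No choice of 3 candidates does better; here devops is left uncovered.

7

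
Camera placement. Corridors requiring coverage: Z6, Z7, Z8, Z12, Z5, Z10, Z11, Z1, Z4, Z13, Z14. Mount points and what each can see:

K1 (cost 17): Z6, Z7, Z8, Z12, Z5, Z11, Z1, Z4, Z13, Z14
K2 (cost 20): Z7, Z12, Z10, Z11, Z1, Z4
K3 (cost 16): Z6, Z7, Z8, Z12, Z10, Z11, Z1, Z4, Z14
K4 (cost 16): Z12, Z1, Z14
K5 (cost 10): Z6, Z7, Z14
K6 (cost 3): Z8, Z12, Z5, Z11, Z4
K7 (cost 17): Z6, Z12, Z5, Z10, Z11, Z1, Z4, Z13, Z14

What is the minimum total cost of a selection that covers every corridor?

K5, K6, K7 cover every corridor at cost 10 + 3 + 17 = 30.
Any cover uses at least 2 camera mounts; among all covering selections none totals below 30.
Greedy by coverage-per-cost would pick K6, K3, K1 for 36 — worse than the optimum 30.

30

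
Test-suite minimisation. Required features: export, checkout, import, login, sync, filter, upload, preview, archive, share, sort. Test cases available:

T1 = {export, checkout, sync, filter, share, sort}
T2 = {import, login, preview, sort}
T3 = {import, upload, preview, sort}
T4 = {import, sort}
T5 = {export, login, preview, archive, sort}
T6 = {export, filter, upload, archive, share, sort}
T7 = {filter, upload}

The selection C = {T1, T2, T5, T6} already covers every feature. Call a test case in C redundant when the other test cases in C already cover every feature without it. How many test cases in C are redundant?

Drop T1: checkout, sync uncovered — not redundant.
Drop T2: import uncovered — not redundant.
Drop T5: the rest still cover every feature — redundant.
Drop T6: upload uncovered — not redundant.
1 redundant: T5.

1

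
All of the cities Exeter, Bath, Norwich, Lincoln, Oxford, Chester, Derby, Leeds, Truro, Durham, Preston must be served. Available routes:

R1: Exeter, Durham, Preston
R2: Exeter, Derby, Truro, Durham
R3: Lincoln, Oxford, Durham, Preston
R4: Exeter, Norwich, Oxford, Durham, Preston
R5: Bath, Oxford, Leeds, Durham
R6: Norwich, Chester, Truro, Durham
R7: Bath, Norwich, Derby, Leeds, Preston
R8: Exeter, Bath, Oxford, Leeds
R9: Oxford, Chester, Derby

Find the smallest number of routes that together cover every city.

R1, R3, R6, R7 together cover {Exeter, Bath, Norwich, Lincoln, Oxford, Chester, Derby, Leeds, Truro, Durham, Preston} — every city.
No 3 of the 9 routes cover everything (all 84 triples fall short), so 4 is minimum.

4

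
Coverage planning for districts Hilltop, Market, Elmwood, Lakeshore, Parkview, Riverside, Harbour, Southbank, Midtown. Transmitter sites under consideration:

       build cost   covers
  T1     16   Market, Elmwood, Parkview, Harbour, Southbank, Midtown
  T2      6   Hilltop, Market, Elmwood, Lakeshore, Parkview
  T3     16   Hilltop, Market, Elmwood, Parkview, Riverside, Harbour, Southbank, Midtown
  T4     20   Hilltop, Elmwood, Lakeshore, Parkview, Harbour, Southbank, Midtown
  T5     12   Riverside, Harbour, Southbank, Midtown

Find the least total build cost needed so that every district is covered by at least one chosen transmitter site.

18

T2, T5 cover every district at build cost 6 + 12 = 18.
Any cover uses at least 2 transmitter sites; among all covering selections none totals below 18.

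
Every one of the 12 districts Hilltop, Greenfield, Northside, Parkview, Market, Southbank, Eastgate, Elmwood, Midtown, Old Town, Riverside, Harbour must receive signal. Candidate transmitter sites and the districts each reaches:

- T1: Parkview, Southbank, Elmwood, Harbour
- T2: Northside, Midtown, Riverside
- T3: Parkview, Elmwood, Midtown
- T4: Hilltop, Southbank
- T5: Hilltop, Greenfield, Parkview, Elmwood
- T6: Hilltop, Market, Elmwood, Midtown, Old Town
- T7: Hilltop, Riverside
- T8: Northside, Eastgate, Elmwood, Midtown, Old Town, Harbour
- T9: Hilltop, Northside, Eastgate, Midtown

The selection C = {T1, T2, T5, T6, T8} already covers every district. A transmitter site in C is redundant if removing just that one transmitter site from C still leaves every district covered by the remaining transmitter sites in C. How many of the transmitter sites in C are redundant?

Drop T1: Southbank uncovered — not redundant.
Drop T2: Riverside uncovered — not redundant.
Drop T5: Greenfield uncovered — not redundant.
Drop T6: Market uncovered — not redundant.
Drop T8: Eastgate uncovered — not redundant.
None of the transmitter sites in C is redundant.

0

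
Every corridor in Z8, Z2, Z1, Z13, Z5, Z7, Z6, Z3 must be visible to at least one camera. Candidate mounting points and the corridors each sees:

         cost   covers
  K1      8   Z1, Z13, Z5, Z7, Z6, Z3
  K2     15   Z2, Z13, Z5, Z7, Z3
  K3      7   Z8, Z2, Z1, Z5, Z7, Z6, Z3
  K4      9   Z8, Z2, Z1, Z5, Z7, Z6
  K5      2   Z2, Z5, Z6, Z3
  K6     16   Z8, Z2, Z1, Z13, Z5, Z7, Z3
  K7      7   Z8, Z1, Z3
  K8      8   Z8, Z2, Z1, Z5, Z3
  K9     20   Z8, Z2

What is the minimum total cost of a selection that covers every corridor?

K1, K3 cover every corridor at cost 8 + 7 = 15.
Any cover uses at least 2 camera mounts; among all covering selections none totals below 15.

15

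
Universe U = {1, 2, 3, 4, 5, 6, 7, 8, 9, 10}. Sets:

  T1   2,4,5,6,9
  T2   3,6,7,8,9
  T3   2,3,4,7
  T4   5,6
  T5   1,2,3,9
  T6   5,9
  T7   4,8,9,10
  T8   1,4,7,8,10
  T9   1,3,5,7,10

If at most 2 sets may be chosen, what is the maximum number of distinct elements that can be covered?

Choosing T1, T8 covers {1, 2, 4, 5, 6, 7, 8, 9, 10} — 9 elements.
No choice of 2 sets does better; here 3 is left uncovered.

9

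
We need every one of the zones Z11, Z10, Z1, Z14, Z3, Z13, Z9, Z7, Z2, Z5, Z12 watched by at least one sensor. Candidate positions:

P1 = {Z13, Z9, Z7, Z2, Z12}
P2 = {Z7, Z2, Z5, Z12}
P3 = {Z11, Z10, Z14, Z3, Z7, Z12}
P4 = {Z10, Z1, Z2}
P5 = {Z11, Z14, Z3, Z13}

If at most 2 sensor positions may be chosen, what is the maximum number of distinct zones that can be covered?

9

Choosing P1, P3 covers {Z11, Z10, Z14, Z3, Z13, Z9, Z7, Z2, Z12} — 9 zones.
No choice of 2 sensor positions does better; here Z1, Z5 are left uncovered.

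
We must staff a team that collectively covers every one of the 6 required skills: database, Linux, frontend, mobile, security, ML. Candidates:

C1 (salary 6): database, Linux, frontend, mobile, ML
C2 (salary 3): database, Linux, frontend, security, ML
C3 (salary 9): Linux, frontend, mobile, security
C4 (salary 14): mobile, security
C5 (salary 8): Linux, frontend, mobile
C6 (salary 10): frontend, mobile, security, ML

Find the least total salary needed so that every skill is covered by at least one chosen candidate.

9

C1, C2 cover every skill at salary 6 + 3 = 9.
Any cover uses at least 2 candidates; among all covering selections none totals below 9.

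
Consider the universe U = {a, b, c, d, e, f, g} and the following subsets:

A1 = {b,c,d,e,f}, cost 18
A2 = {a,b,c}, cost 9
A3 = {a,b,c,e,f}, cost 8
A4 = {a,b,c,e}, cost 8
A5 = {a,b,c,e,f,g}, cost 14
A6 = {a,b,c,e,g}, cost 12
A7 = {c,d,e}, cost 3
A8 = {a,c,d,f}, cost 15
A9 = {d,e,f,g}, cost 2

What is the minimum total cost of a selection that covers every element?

A3, A9 cover every element at cost 8 + 2 = 10.
Any cover uses at least 2 sets; among all covering selections none totals below 10.

10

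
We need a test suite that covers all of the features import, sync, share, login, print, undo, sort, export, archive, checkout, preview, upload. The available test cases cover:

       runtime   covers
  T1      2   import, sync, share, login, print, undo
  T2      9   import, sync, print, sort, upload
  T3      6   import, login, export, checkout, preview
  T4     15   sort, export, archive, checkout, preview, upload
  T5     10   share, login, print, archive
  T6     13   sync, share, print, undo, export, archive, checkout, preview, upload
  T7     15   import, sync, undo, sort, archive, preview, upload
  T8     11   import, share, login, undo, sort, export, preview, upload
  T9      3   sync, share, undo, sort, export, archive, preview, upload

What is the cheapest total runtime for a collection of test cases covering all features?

11

T1, T3, T9 cover every feature at runtime 2 + 6 + 3 = 11.
Any cover uses at least 2 test cases; among all covering selections none totals below 11.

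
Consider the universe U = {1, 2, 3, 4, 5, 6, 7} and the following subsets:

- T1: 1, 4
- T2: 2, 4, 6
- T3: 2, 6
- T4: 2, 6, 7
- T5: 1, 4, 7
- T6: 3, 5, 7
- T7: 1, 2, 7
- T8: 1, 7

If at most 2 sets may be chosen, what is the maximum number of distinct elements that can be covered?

Choosing T2, T6 covers {2, 3, 4, 5, 6, 7} — 6 elements.
No choice of 2 sets does better; here 1 is left uncovered.

6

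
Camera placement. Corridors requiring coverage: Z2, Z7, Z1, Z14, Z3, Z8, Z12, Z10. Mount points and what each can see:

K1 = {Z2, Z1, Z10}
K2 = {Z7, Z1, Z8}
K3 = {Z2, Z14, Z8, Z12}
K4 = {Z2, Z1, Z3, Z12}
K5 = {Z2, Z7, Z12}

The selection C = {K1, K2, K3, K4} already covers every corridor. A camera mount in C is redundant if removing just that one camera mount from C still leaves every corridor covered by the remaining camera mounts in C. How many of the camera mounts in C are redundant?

0

Drop K1: Z10 uncovered — not redundant.
Drop K2: Z7 uncovered — not redundant.
Drop K3: Z14 uncovered — not redundant.
Drop K4: Z3 uncovered — not redundant.
None of the camera mounts in C is redundant.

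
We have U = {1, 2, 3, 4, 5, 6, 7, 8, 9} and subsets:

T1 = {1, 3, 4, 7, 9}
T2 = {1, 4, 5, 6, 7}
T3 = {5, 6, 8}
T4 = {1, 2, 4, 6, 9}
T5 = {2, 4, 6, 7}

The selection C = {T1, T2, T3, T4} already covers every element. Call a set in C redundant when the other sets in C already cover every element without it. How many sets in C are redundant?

1

Drop T1: 3 uncovered — not redundant.
Drop T2: the rest still cover every element — redundant.
Drop T3: 8 uncovered — not redundant.
Drop T4: 2 uncovered — not redundant.
1 redundant: T2.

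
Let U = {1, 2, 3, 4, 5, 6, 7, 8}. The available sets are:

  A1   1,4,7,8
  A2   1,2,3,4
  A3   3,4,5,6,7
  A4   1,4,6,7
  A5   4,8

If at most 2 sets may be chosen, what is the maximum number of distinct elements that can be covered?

Choosing A1, A3 covers {1, 3, 4, 5, 6, 7, 8} — 7 elements.
No choice of 2 sets does better; here 2 is left uncovered.

7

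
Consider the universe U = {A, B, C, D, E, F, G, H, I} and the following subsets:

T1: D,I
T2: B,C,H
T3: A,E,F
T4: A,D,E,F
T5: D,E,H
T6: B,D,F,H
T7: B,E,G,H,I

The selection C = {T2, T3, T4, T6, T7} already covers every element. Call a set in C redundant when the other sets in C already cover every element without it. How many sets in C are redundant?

Drop T2: C uncovered — not redundant.
Drop T3: the rest still cover every element — redundant.
Drop T4: the rest still cover every element — redundant.
Drop T6: the rest still cover every element — redundant.
Drop T7: G, I uncovered — not redundant.
3 redundant: T3, T4, T6.

3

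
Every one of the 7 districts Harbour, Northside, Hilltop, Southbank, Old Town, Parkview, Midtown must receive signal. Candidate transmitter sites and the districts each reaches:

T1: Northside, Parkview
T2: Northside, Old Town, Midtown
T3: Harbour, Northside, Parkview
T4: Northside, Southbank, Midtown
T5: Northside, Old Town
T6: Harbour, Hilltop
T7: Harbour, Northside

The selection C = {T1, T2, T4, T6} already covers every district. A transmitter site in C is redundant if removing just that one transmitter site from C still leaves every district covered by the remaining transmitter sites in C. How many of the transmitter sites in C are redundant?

Drop T1: Parkview uncovered — not redundant.
Drop T2: Old Town uncovered — not redundant.
Drop T4: Southbank uncovered — not redundant.
Drop T6: Harbour, Hilltop uncovered — not redundant.
None of the transmitter sites in C is redundant.

0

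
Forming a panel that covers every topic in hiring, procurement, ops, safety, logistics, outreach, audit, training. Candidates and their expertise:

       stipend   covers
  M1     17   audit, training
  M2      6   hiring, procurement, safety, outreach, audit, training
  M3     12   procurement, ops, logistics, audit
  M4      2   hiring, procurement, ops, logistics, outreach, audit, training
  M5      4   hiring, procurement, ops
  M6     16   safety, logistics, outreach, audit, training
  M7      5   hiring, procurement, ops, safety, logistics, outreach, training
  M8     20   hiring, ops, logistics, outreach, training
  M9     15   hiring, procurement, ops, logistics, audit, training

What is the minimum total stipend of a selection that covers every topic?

7

M4, M7 cover every topic at stipend 2 + 5 = 7.
Any cover uses at least 2 members; among all covering selections none totals below 7.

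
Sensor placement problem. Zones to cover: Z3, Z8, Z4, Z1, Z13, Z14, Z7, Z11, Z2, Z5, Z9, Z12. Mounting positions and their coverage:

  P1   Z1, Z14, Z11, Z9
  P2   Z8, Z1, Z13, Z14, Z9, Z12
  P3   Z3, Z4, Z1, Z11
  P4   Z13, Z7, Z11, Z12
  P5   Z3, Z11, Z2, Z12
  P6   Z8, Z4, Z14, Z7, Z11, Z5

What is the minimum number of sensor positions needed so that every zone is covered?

3

P2, P5, P6 together cover {Z3, Z8, Z4, Z1, Z13, Z14, Z7, Z11, Z2, Z5, Z9, Z12} — every zone.
No 2 of the 6 sensor positions cover everything (all 15 pairs fall short), so 3 is minimum.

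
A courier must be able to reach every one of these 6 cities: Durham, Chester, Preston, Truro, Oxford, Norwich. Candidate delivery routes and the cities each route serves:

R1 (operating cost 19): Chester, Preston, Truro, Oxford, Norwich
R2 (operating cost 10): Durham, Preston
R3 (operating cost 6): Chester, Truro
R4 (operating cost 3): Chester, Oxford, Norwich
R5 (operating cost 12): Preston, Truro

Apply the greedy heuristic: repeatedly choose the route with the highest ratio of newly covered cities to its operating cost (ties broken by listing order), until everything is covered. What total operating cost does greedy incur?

Pick 1: R4 adds 3 new (Chester, Oxford, Norwich) at operating cost 3 (ratio 3/3).
Pick 2: R2 adds 2 new (Durham, Preston) at operating cost 10 (ratio 2/10).
Pick 3: R3 adds 1 new (Truro) at operating cost 6 (ratio 1/6).
Greedy total operating cost: 3 + 10 + 6 = 19.

19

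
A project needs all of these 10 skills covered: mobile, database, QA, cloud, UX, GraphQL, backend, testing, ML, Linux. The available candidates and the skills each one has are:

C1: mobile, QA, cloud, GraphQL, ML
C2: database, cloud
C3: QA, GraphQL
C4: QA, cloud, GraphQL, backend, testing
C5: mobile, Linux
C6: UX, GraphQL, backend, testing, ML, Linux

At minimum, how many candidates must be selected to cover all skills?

3

C1, C2, C6 together cover {mobile, database, QA, cloud, UX, GraphQL, backend, testing, ML, Linux} — every skill.
No 2 of the 6 candidates cover everything (all 15 pairs fall short), so 3 is minimum.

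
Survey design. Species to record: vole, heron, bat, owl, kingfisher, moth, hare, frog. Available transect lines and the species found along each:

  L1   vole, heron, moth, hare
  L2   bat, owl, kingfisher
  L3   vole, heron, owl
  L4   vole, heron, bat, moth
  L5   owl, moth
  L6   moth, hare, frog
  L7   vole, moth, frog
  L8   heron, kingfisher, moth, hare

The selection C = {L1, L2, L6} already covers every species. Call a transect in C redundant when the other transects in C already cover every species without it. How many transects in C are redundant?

Drop L1: vole, heron uncovered — not redundant.
Drop L2: bat, owl, kingfisher uncovered — not redundant.
Drop L6: frog uncovered — not redundant.
None of the transects in C is redundant.

0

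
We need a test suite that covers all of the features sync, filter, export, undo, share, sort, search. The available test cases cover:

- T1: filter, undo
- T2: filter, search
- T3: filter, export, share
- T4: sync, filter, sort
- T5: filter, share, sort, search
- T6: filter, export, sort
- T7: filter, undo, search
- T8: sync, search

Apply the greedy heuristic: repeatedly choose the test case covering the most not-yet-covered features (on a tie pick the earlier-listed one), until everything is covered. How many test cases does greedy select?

4

Pick 1: T5 covers 4 new features (filter, share, sort, search).
Pick 2: T1 covers 1 new features (undo).
Pick 3: T3 covers 1 new features (export).
Pick 4: T4 covers 1 new features (sync).
Greedy uses 4 test cases. (The true minimum is 3.)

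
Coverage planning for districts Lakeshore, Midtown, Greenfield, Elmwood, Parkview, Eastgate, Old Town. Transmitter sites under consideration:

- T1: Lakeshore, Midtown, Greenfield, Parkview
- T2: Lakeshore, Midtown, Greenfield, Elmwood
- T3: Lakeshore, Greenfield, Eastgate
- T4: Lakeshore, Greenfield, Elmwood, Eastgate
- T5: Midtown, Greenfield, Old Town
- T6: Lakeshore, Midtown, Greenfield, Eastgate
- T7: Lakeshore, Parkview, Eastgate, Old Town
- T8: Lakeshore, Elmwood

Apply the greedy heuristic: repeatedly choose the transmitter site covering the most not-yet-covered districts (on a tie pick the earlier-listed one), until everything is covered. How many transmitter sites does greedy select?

3

Pick 1: T1 covers 4 new districts (Lakeshore, Midtown, Greenfield, Parkview).
Pick 2: T4 covers 2 new districts (Elmwood, Eastgate).
Pick 3: T5 covers 1 new districts (Old Town).
Greedy uses 3 transmitter sites. (The true minimum is 2.)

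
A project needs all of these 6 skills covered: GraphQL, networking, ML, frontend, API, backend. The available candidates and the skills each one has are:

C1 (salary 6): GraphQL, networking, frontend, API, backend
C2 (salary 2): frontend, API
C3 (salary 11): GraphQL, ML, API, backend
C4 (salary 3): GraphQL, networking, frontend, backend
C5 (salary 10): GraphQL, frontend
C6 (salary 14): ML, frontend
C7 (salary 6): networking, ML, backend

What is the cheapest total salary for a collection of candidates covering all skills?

11

C2, C4, C7 cover every skill at salary 2 + 3 + 6 = 11.
Any cover uses at least 2 candidates; among all covering selections none totals below 11.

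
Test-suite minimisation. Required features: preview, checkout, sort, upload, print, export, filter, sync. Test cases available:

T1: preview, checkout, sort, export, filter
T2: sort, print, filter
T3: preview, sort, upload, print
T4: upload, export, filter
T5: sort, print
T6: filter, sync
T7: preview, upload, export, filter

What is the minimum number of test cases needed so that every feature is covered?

T1, T3, T6 together cover {preview, checkout, sort, upload, print, export, filter, sync} — every feature.
No 2 of the 7 test cases cover everything (all 21 pairs fall short), so 3 is minimum.

3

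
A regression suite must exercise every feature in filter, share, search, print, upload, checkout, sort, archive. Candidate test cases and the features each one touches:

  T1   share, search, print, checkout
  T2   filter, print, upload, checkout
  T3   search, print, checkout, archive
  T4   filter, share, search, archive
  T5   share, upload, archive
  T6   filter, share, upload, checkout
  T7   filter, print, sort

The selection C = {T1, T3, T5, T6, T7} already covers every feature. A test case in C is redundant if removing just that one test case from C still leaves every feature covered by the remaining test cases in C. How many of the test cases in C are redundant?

4

Drop T1: the rest still cover every feature — redundant.
Drop T3: the rest still cover every feature — redundant.
Drop T5: the rest still cover every feature — redundant.
Drop T6: the rest still cover every feature — redundant.
Drop T7: sort uncovered — not redundant.
4 redundant: T1, T3, T5, T6.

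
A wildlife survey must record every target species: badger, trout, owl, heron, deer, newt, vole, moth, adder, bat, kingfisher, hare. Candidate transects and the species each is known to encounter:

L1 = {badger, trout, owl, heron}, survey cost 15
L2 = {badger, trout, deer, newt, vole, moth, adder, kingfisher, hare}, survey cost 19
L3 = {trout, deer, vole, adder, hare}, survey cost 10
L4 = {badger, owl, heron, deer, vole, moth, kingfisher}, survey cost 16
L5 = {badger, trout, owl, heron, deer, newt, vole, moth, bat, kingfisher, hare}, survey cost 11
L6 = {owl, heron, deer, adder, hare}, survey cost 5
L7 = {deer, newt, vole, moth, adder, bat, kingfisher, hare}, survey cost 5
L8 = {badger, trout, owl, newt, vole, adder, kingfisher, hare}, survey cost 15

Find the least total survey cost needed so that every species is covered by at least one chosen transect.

L5, L6 cover every species at survey cost 11 + 5 = 16.
Any cover uses at least 2 transects; among all covering selections none totals below 16.

16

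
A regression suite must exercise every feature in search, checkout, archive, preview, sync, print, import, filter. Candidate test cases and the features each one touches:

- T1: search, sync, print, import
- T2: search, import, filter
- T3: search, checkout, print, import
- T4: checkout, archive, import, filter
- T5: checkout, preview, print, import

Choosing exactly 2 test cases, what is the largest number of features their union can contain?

Choosing T1, T4 covers {search, checkout, archive, sync, print, import, filter} — 7 features.
No choice of 2 test cases does better; here preview is left uncovered.

7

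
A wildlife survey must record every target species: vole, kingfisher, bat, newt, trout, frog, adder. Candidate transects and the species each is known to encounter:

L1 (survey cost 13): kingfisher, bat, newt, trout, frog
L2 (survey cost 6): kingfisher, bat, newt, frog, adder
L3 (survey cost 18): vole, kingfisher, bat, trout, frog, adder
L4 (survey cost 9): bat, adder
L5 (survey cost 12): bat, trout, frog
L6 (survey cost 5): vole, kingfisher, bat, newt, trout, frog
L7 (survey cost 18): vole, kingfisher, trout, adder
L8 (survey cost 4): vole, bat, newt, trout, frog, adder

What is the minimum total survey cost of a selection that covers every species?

L6, L8 cover every species at survey cost 5 + 4 = 9.
Any cover uses at least 2 transects; among all covering selections none totals below 9.

9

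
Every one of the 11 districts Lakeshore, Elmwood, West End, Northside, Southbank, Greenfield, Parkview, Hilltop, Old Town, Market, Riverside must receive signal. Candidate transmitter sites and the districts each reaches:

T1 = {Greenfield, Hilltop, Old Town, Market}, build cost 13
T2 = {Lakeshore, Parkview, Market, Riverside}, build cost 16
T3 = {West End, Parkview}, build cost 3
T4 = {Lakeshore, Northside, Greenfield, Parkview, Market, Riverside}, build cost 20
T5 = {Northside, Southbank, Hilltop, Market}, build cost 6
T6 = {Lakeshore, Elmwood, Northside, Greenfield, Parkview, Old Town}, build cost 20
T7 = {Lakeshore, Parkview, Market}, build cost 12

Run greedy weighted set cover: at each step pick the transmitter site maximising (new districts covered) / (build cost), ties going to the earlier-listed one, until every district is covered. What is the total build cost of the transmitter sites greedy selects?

Pick 1: T3 adds 2 new (West End, Parkview) at build cost 3 (ratio 2/3).
Pick 2: T5 adds 4 new (Northside, Southbank, Hilltop, Market) at build cost 6 (ratio 4/6).
Pick 3: T6 adds 4 new (Lakeshore, Elmwood, Greenfield, Old Town) at build cost 20 (ratio 4/20).
Pick 4: T2 adds 1 new (Riverside) at build cost 16 (ratio 1/16).
Greedy total build cost: 3 + 6 + 20 + 16 = 45.

45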